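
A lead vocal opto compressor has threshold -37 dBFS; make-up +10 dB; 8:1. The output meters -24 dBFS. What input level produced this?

-13 dBFS

Stripping the +10 dB make-up gives -34 dBFS at the gain stage.
The compressed level sits -34 − (-37) = 3 dB over threshold.
Before 8:1 compression the overshoot was 3 × 8 = 24 dB, so input = -37 + 24 = -13 dBFS.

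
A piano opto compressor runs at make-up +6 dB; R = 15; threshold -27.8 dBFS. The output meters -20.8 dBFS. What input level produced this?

-12.8 dBFS

Remove make-up: -20.8 − 6 = -26.8 dBFS.
Post-compression overshoot = -26.8 − (-27.8) = 1 dB.
Input overshoot = R × output overshoot = 15 dB → input = -27.8 + 15 = -12.8 dBFS.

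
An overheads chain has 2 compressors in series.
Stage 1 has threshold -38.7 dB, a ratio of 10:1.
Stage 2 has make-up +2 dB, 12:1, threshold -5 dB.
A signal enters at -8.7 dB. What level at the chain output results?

Stage 1: 30 dB above -38.7 dB, reduced 10:1 to 3 dB above → -35.7 dB.
Stage 2: -35.7 dB ≤ -5 dB, so stage 2 doesn't engage; make-up brings it to -33.7 dB.

-33.7 dB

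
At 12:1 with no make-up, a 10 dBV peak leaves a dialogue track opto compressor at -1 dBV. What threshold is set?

Gain reduction = 10 − (-1) = 11 dB; output overshoot = GR / (R − 1) = 11 / 11 = 1 dB.
Threshold = output − output overshoot = -1 − 1 = -2 dBV.

-2 dBV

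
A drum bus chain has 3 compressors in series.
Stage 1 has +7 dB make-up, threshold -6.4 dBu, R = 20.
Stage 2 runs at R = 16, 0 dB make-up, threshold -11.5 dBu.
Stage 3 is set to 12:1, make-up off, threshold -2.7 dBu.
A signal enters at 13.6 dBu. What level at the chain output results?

-10.68125 dBu

Stage 1: 13.6 dBu is 20 dB over -6.4 dBu; at 20:1 that becomes 1 dB over, giving -5.4 dBu; +7 dB make-up → 1.6 dBu.
Stage 2: overshoot 13.1 dB → 13.1/16 = 0.81875 dB → -10.68125 dBu.
Stage 3: -10.68125 dBu ≤ -2.7 dBu, so stage 3 doesn't engage; output -10.68125 dBu.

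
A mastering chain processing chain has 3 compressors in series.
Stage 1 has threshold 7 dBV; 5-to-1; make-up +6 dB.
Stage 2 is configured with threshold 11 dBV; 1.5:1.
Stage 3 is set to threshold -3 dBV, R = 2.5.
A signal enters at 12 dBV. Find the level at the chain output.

Stage 1: overshoot 5 dB → 5/5 = 1 dB → 8 dBV; +6 dB make-up → 14 dBV.
Stage 2: 3 dB above 11 dBV, reduced 1.5:1 to 2 dB above → 13 dBV.
Stage 3: 16 dB above -3 dBV, reduced 2.5:1 to 6.4 dB above → 3.4 dBV.

3.4 dBV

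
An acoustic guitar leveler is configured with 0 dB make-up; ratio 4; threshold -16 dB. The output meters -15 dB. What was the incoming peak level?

-12 dB

Post-compression overshoot = -15 − (-16) = 1 dB.
Input overshoot = R × output overshoot = 4 dB → input = -16 + 4 = -12 dB.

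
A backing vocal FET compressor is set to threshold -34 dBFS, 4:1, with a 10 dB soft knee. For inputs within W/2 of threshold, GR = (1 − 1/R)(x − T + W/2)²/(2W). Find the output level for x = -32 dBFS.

x − T + W/2 = -32 − (-34) + 5 = 7.
GR = (1 − 1/4) × 7² / 20 = 0.75 × 49 / 20 = 1.8375 dB.
Output = -32 − 1.8375 = -33.8375 dBFS.

-33.8375 dBFS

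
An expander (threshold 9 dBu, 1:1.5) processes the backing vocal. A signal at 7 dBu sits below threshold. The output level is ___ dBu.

The input is 2 dB below the 9 dBu threshold.
A 1:1.5 expander multiplies undershoot by 1.5: 2 × 1.5 = 3 dB below threshold.
Output = 9 − 3 = 6 dBu.

6 dBu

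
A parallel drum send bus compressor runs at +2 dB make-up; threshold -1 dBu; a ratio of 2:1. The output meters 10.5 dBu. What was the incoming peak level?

18 dBu

Stripping the +2 dB make-up gives 8.5 dBu at the gain stage.
That's 9.5 dB above the -1 dBu threshold.
Input overshoot = R × output overshoot = 19 dB → input = -1 + 19 = 18 dBu.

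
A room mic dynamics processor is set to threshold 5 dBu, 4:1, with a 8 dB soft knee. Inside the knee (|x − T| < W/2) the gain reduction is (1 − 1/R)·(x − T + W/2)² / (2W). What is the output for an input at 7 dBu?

x − T + W/2 = 7 − 5 + 4 = 6.
GR = (1 − 1/4) × 6² / 16 = 0.75 × 36 / 16 = 1.6875 dB.
Output = 7 − 1.6875 = 5.3125 dBu.

5.3125 dBu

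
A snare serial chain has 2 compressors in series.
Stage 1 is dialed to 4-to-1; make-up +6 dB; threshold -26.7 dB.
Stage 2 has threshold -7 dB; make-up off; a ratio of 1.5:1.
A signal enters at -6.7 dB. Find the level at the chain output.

-15.7 dB

Stage 1: 20 dB above -26.7 dB, reduced 4:1 to 5 dB above → -21.7 dB; +6 dB make-up → -15.7 dB.
Stage 2: -15.7 dB is at or below the -7 dB threshold — no compression; output -15.7 dB.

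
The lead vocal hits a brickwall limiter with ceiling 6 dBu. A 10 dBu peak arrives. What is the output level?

A brickwall limiter is an ∞:1 compressor: any input above the ceiling is clamped to 6 dBu.

6 dBu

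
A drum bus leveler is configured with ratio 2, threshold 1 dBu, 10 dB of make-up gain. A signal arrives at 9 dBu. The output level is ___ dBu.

9 dBu sits 8 dB over threshold.
The 8 dB excess becomes 4 dB after 2:1 reduction.
That puts the output at 5 dBu; make-up adds 10 dB, giving 15 dBu.

15 dBu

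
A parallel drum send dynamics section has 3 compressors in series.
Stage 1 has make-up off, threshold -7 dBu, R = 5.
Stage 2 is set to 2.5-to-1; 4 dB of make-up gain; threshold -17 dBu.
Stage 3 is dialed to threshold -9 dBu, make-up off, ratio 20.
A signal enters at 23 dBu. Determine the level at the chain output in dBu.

-8.88 dBu

Stage 1: 23 dBu is 30 dB over -7 dBu; at 5:1 that becomes 6 dB over, giving -1 dBu.
Stage 2: overshoot 16 dB → 16/2.5 = 6.4 dB → -10.6 dBu; +4 dB make-up → -6.6 dBu.
Stage 3: -6.6 dBu is 2.4 dB over -9 dBu; at 20:1 that becomes 0.12 dB over, giving -8.88 dBu.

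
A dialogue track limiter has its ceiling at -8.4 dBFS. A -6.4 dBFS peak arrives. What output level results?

-8.4 dBFS

At ∞:1, everything above -8.4 dBFS is held at the ceiling.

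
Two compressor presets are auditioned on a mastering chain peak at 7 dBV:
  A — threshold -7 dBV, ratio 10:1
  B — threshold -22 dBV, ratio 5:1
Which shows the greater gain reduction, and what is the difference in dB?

B, by 10.6 dB

A: 14 dB over, compressed to 1.4 dB over, so 12.6 dB of GR.
B: 29 dB over, compressed to 5.8 dB over, so 23.2 dB of GR.
B reduces 10.6 dB more.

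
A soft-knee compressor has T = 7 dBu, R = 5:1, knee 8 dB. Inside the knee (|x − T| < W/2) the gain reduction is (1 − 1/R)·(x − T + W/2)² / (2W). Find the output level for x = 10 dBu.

x − T + W/2 = 10 − 7 + 4 = 7.
GR = (1 − 1/5) × 7² / 16 = 0.8 × 49 / 16 = 2.45 dB.
Output = 10 − 2.45 = 7.55 dBu.

7.55 dBu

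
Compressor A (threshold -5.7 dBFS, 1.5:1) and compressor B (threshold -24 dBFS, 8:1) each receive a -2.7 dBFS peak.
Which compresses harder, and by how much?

A: GR = 3 − 3/1.5 = 1 dB.
B: GR = 21.3 − 21.3/8 = 18.6375 dB.
Difference: 17.6375 dB in favour of B.

B, by 17.6375 dB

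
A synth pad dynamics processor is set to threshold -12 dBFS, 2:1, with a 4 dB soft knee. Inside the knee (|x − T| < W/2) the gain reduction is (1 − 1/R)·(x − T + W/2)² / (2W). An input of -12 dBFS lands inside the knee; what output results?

x − T + W/2 = -12 − (-12) + 2 = 2.
GR = (1 − 1/2) × 2² / 8 = 0.5 × 4 / 8 = 0.25 dB.
Output = -12 − 0.25 = -12.25 dBFS.

-12.25 dBFS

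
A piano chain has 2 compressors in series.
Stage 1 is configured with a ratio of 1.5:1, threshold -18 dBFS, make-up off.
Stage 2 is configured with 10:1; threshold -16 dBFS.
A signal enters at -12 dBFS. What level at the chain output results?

-15.8 dBFS

Stage 1: 6 dB above -18 dBFS, reduced 1.5:1 to 4 dB above → -14 dBFS.
Stage 2: overshoot 2 dB → 2/10 = 0.2 dB → -15.8 dBFS.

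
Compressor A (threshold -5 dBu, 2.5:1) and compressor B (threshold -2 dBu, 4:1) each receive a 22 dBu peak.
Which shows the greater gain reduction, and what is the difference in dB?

B, by 1.8 dB

A: 27 dB over, compressed to 10.8 dB over, so 16.2 dB of GR.
B: 24 dB over, compressed to 6 dB over, so 18 dB of GR.
B applies 1.8 dB more gain reduction.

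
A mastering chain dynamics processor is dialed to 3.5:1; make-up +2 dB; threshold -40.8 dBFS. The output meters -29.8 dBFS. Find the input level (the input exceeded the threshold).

Stripping the +2 dB make-up gives -31.8 dBFS at the gain stage.
Post-compression overshoot = -31.8 − (-40.8) = 9 dB.
Before 3.5:1 compression the overshoot was 9 × 3.5 = 31.5 dB, so input = -40.8 + 31.5 = -9.3 dBFS.

-9.3 dBFS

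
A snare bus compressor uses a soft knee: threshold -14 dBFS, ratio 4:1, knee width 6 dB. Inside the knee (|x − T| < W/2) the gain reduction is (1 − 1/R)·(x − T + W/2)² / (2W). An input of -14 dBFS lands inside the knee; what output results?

-14.5625 dBFS

x − T + W/2 = -14 − (-14) + 3 = 3.
GR = (1 − 1/4) × 3² / 12 = 0.75 × 9 / 12 = 0.5625 dB.
Output = -14 − 0.5625 = -14.5625 dBFS.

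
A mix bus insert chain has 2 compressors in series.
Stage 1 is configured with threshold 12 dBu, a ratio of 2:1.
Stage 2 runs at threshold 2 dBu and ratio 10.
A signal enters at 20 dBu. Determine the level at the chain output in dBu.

3.4 dBu

Stage 1: 20 dBu is 8 dB over 12 dBu; at 2:1 that becomes 4 dB over, giving 16 dBu.
Stage 2: overshoot 14 dB → 14/10 = 1.4 dB → 3.4 dBu.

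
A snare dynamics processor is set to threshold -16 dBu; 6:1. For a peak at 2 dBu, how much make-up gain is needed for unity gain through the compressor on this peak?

15 dB

Without make-up, output = threshold + overshoot/6 = -16 + 3 = -13 dBu.
Gap to target: 15 dB.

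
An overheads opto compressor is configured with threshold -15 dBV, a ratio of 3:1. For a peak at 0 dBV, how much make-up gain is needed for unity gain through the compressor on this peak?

Without make-up, output = threshold + overshoot/3 = -15 + 5 = -10 dBV.
Gap to target: 10 dB.

10 dB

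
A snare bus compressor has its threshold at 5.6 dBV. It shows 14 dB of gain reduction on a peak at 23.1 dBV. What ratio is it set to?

5:1

Input overshoot = 23.1 − 5.6 = 17.5 dB.
Output overshoot = 17.5 − 14 = 3.5 dB.
Ratio = input overshoot / output overshoot = 17.5 / 3.5 = 5.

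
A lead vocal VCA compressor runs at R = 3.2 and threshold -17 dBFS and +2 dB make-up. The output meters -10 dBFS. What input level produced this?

Before make-up, the level was -10 − 2 = -12 dBFS.
The compressed level sits -12 − (-17) = 5 dB over threshold.
Before 3.2:1 compression the overshoot was 5 × 3.2 = 16 dB, so input = -17 + 16 = -1 dBFS.

-1 dBFS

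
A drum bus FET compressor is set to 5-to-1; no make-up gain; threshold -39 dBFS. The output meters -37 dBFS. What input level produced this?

The compressed level sits -37 − (-39) = 2 dB over threshold.
Input overshoot = R × output overshoot = 10 dB → input = -39 + 10 = -29 dBFS.

-29 dBFS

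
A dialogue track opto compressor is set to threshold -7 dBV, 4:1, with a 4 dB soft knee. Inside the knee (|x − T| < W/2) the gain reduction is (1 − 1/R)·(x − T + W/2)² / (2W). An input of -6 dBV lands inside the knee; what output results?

-6.84375 dBV

x − T + W/2 = -6 − (-7) + 2 = 3.
GR = (1 − 1/4) × 3² / 8 = 0.75 × 9 / 8 = 0.84375 dB.
Output = -6 − 0.84375 = -6.84375 dBV.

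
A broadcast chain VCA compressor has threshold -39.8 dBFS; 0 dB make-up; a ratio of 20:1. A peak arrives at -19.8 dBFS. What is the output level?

-38.8 dBFS

-19.8 dBFS sits 20 dB over threshold.
At 20:1 the overshoot is divided by 20, leaving 1 dB above threshold.
So the level is -39.8 + 1 = -38.8 dBFS.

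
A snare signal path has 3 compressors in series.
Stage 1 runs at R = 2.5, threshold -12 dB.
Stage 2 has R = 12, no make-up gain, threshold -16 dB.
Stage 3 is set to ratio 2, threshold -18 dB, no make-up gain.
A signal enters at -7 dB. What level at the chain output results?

Stage 1: -7 dB is 5 dB over -12 dB; at 2.5:1 that becomes 2 dB over, giving -10 dB.
Stage 2: overshoot 6 dB → 6/12 = 0.5 dB → -15.5 dB.
Stage 3: 2.5 dB above -18 dB, reduced 2:1 to 1.25 dB above → -16.75 dB.

-16.75 dB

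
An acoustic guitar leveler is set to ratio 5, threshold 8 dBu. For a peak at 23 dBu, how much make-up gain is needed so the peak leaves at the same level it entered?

12 dB

Without make-up, output = threshold + overshoot/5 = 8 + 3 = 11 dBu.
Gap to target: 12 dB.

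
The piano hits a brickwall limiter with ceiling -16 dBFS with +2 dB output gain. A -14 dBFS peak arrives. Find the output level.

At ∞:1, everything above -16 dBFS is held at the ceiling.
Output gain then adds 2 dB: -16 + 2 = -14 dBFS.

-14 dBFS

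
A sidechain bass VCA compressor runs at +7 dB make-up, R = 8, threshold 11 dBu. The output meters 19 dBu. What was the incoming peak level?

Before make-up, the level was 19 − 7 = 12 dBu.
The compressed level sits 12 − 11 = 1 dB over threshold.
Input overshoot = R × output overshoot = 8 dB → input = 11 + 8 = 19 dBu.

19 dBu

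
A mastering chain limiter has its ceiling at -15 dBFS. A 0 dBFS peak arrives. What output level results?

A brickwall limiter is an ∞:1 compressor: any input above the ceiling is clamped to -15 dBFS.

-15 dBFS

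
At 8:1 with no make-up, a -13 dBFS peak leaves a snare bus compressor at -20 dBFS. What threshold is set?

Input is 8 dB above T (since output overshoot × R = input overshoot: (-20 − T)·8 = -13 − T gives T = -21 dBFS).
Check: -21 + (-13 − (-21))/8 = -21 + 1 = -20 dBFS. ✓

-21 dBFS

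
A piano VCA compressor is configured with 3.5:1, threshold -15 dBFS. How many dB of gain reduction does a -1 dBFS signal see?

10 dB

-1 dBFS exceeds the threshold by 14 dB.
At 3.5:1, output sits 14/3.5 = 4 dB above threshold.
Gain reduction = 14 − 4 = 10 dB.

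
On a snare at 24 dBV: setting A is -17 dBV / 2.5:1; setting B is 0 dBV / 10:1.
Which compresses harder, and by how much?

A: 41 dB over, compressed to 16.4 dB over, so 24.6 dB of GR.
B: 24 dB over, compressed to 2.4 dB over, so 21.6 dB of GR.
A applies 3 dB more gain reduction.

A, by 3 dB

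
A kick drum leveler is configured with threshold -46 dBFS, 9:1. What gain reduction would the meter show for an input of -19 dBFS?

24 dB

-19 dBFS exceeds the threshold by 27 dB.
At 9:1, output sits 27/9 = 3 dB above threshold.
GR = overshoot in − overshoot out = 27 − 3 = 24 dB.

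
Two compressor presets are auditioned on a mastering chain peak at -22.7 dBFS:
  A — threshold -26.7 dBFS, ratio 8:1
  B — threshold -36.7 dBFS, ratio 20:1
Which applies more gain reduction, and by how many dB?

A: overshoot 4 dB → output overshoot 0.5 dB → GR 3.5 dB.
B: overshoot 14 dB → output overshoot 0.7 dB → GR 13.3 dB.
Difference: 9.8 dB in favour of B.

B, by 9.8 dB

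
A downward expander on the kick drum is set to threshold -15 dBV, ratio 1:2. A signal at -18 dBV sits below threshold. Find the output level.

-21 dBV

Undershoot = (-15) − (-18) = 3 dB.
At 1:2, that expands to 6 dB under threshold.
Output = -15 − 6 = -21 dBV.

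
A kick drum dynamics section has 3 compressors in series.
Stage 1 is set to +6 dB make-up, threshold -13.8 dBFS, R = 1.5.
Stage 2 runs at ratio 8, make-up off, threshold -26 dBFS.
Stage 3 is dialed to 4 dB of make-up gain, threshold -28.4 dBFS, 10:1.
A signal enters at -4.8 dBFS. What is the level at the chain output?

Stage 1: 9 dB above -13.8 dBFS, reduced 1.5:1 to 6 dB above → -7.8 dBFS; +6 dB make-up → -1.8 dBFS.
Stage 2: -1.8 dBFS is 24.2 dB over -26 dBFS; at 8:1 that becomes 3.025 dB over, giving -22.975 dBFS.
Stage 3: 5.425 dB above -28.4 dBFS, reduced 10:1 to 0.5425 dB above → -27.8575 dBFS; +4 dB make-up → -23.8575 dBFS.

-23.8575 dBFS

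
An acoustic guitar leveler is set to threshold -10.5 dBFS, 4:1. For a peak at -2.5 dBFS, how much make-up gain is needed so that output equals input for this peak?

The peak compresses to -10.5 + 8/4 = -8.5 dBFS.
To reach -2.5 dBFS requires -2.5 − (-8.5) = 6 dB of make-up.

6 dB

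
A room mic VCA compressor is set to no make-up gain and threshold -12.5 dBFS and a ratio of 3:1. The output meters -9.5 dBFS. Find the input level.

The compressed level sits -9.5 − (-12.5) = 3 dB over threshold.
Input overshoot = R × output overshoot = 9 dB → input = -12.5 + 9 = -3.5 dBFS.

-3.5 dBFS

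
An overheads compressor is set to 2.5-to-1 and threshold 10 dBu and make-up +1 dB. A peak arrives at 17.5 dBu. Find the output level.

14 dBu

The input is 7.5 dB above the 10 dBu threshold.
2.5:1 compression reduces that to 7.5/2.5 = 3 dB over.
So the level is 10 + 3 = 13 dBu; make-up adds 1 dB, giving 14 dBu.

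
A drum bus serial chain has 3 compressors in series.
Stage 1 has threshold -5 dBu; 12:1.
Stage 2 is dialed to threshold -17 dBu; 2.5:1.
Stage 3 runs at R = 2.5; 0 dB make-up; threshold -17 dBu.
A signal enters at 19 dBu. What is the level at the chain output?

Stage 1: 24 dB above -5 dBu, reduced 12:1 to 2 dB above → -3 dBu.
Stage 2: -3 dBu is 14 dB over -17 dBu; at 2.5:1 that becomes 5.6 dB over, giving -11.4 dBu.
Stage 3: -11.4 dBu is 5.6 dB over -17 dBu; at 2.5:1 that becomes 2.24 dB over, giving -14.76 dBu.

-14.76 dBu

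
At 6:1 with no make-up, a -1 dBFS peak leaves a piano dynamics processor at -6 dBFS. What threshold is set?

Let T be the threshold. Output overshoot = (input overshoot)/R, so -6 − T = (-1 − T)/6.
6·(-6 − T) = -1 − T → 5·T = -36 − (-1) = -35.
T = -35/5 = -7 dBFS.

-7 dBFS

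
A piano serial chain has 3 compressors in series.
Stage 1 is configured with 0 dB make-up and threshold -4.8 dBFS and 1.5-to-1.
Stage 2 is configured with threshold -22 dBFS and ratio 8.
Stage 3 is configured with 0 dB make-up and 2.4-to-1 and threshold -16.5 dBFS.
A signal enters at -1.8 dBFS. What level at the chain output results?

-19.6 dBFS

Stage 1: -1.8 dBFS is 3 dB over -4.8 dBFS; at 1.5:1 that becomes 2 dB over, giving -2.8 dBFS.
Stage 2: 19.2 dB above -22 dBFS, reduced 8:1 to 2.4 dB above → -19.6 dBFS.
Stage 3: -19.6 dBFS ≤ -16.5 dBFS, so stage 3 doesn't engage; output -19.6 dBFS.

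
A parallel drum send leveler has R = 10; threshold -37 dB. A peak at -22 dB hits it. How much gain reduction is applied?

-22 dB exceeds the threshold by 15 dB.
After 10:1 compression the overshoot becomes 15/10 = 1.5 dB.
So the signal is attenuated by 15 − 1.5 = 13.5 dB.

13.5 dB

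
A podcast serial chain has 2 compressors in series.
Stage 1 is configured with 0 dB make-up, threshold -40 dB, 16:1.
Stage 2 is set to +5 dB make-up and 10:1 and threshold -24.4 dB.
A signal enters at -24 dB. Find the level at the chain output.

-34 dB

Stage 1: 16 dB above -40 dB, reduced 16:1 to 1 dB above → -39 dB.
Stage 2: -39 dB ≤ -24.4 dB, so stage 2 doesn't engage; make-up brings it to -34 dB.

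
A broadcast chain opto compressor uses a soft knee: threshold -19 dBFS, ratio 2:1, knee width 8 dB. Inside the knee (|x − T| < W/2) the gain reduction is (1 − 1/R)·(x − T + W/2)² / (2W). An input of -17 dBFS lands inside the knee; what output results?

x − T + W/2 = -17 − (-19) + 4 = 6.
GR = (1 − 1/2) × 6² / 16 = 0.5 × 36 / 16 = 1.125 dB.
Output = -17 − 1.125 = -18.125 dBFS.

-18.125 dBFS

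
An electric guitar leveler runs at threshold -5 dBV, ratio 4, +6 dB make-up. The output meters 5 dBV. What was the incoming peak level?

Before make-up, the level was 5 − 6 = -1 dBV.
Post-compression overshoot = -1 − (-5) = 4 dB.
Input overshoot = R × output overshoot = 16 dB → input = -5 + 16 = 11 dBV.

11 dBV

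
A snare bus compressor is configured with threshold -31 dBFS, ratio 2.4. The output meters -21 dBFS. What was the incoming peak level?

The compressed level sits -21 − (-31) = 10 dB over threshold.
Input overshoot = R × output overshoot = 24 dB → input = -31 + 24 = -7 dBFS.

-7 dBFS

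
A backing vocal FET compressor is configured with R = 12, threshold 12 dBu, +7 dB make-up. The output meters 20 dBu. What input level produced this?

Stripping the +7 dB make-up gives 13 dBu at the gain stage.
Post-compression overshoot = 13 − 12 = 1 dB.
Undo the ratio: input overshoot = 1 × 12 = 12 dB, giving input = 24 dBu.

24 dBu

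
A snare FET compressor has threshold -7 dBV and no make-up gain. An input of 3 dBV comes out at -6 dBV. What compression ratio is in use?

Input overshoot = 3 − (-7) = 10 dB; output overshoot = -6 − (-7) = 1 dB.
Ratio = 10 / 1 = 10.

10:1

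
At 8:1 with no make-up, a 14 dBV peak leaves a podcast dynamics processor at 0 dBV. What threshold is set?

Gain reduction = 14 − 0 = 14 dB; output overshoot = GR / (R − 1) = 14 / 7 = 2 dB.
Threshold = output − output overshoot = 0 − 2 = -2 dBV.

-2 dBV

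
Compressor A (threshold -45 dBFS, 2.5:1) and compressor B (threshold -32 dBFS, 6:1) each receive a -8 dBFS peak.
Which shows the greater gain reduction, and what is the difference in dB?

A: overshoot 37 dB → output overshoot 14.8 dB → GR 22.2 dB.
B: overshoot 24 dB → output overshoot 4 dB → GR 20 dB.
A reduces 2.2 dB more.

A, by 2.2 dB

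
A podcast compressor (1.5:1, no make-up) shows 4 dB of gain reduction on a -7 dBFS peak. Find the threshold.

-19 dBFS

Gain reduction = -7 − (-11) = 4 dB; output overshoot = GR / (R − 1) = 4 / 0.5 = 8 dB.
Threshold = output − output overshoot = -11 − 8 = -19 dBFS.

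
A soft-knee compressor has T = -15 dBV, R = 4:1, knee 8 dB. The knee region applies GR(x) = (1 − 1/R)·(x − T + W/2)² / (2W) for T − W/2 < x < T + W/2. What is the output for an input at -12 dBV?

-14.296875 dBV

x − T + W/2 = -12 − (-15) + 4 = 7.
GR = (1 − 1/4) × 7² / 16 = 0.75 × 49 / 16 = 2.296875 dB.
Output = -12 − 2.296875 = -14.296875 dBV.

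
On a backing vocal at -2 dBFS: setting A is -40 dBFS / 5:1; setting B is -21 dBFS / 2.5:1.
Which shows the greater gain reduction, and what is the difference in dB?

A, by 19 dB

A: GR = 38 − 38/5 = 30.4 dB.
B: GR = 19 − 19/2.5 = 11.4 dB.
A applies 19 dB more gain reduction.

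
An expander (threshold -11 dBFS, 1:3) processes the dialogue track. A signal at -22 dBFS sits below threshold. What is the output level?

-44 dBFS

Undershoot = (-11) − (-22) = 11 dB.
At 1:3, that expands to 33 dB under threshold.
Output = -11 − 33 = -44 dBFS.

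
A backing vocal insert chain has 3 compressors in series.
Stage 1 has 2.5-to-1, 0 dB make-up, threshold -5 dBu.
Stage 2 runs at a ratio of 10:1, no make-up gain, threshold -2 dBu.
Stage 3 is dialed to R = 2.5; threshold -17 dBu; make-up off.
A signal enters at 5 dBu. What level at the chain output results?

Stage 1: overshoot 10 dB → 10/2.5 = 4 dB → -1 dBu.
Stage 2: 1 dB above -2 dBu, reduced 10:1 to 0.1 dB above → -1.9 dBu.
Stage 3: 15.1 dB above -17 dBu, reduced 2.5:1 to 6.04 dB above → -10.96 dBu.

-10.96 dBu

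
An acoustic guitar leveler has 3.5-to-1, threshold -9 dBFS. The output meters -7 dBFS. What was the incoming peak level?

The compressed level sits -7 − (-9) = 2 dB over threshold.
Undo the ratio: input overshoot = 2 × 3.5 = 7 dB, giving input = -2 dBFS.

-2 dBFS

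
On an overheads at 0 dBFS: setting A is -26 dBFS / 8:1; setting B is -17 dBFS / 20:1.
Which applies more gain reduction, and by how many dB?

A, by 6.6 dB

A: GR = 26 − 26/8 = 22.75 dB.
B: GR = 17 − 17/20 = 16.15 dB.
A reduces 6.6 dB more.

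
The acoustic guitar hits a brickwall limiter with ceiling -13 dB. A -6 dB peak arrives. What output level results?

-13 dB

The limiter clamps the peak to its -13 dB ceiling.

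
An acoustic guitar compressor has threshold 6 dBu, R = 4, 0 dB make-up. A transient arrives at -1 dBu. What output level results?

-1 dBu is 7 dB below the 6 dBu threshold, so no gain reduction is applied.
Output = input = -1 dBu.

-1 dBu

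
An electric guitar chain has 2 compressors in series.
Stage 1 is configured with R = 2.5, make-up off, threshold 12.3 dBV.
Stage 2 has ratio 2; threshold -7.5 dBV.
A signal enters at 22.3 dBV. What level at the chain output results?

Stage 1: 22.3 dBV is 10 dB over 12.3 dBV; at 2.5:1 that becomes 4 dB over, giving 16.3 dBV.
Stage 2: 23.8 dB above -7.5 dBV, reduced 2:1 to 11.9 dB above → 4.4 dBV.

4.4 dBV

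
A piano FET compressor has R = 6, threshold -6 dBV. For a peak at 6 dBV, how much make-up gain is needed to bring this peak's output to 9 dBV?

Without make-up, output = threshold + overshoot/6 = -6 + 2 = -4 dBV.
Gap to target: 13 dB.

13 dB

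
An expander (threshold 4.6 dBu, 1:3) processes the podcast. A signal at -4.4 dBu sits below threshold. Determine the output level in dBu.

-22.4 dBu

Below threshold, a 1:3 expander applies gain = (3−1)×(T − x) of attenuation.
(3−1) × 9 = 18 dB, so output = -4.4 − 18 = -22.4 dBu.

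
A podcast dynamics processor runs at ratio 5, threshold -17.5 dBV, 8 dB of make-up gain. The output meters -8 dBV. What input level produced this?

-10 dBV

Before make-up, the level was -8 − 8 = -16 dBV.
Post-compression overshoot = -16 − (-17.5) = 1.5 dB.
Undo the ratio: input overshoot = 1.5 × 5 = 7.5 dB, giving input = -10 dBV.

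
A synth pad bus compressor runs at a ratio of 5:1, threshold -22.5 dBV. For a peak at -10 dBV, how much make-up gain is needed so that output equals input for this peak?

Without make-up, output = threshold + overshoot/5 = -22.5 + 2.5 = -20 dBV.
Gap to target: 10 dB.

10 dB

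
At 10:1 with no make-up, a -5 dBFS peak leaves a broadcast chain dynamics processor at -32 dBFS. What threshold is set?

-35 dBFS

Input is 30 dB above T (since output overshoot × R = input overshoot: (-32 − T)·10 = -5 − T gives T = -35 dBFS).
Check: -35 + (-5 − (-35))/10 = -35 + 3 = -32 dBFS. ✓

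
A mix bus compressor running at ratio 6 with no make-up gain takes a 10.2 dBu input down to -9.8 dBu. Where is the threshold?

Gain reduction = 10.2 − (-9.8) = 20 dB; output overshoot = GR / (R − 1) = 20 / 5 = 4 dB.
Threshold = output − output overshoot = -9.8 − 4 = -13.8 dBu.

-13.8 dBu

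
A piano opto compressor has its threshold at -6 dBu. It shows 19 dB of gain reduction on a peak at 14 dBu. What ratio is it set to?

Input overshoot = 14 − (-6) = 20 dB.
Output overshoot = 20 − 19 = 1 dB.
Ratio = input overshoot / output overshoot = 20 / 1 = 20.

20:1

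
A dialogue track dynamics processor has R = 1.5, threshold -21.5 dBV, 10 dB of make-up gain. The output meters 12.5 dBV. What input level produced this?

14.5 dBV

Before make-up, the level was 12.5 − 10 = 2.5 dBV.
The compressed level sits 2.5 − (-21.5) = 24 dB over threshold.
Input overshoot = R × output overshoot = 36 dB → input = -21.5 + 36 = 14.5 dBV.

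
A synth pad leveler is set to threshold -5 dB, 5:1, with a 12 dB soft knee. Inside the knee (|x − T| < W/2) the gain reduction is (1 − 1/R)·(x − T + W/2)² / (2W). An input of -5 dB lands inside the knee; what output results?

-6.2 dB

x − T + W/2 = -5 − (-5) + 6 = 6.
GR = (1 − 1/5) × 6² / 24 = 0.8 × 36 / 24 = 1.2 dB.
Output = -5 − 1.2 = -6.2 dB.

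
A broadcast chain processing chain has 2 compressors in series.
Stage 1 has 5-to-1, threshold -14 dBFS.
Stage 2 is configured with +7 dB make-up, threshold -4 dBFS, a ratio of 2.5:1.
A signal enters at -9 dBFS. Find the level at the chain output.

Stage 1: 5 dB above -14 dBFS, reduced 5:1 to 1 dB above → -13 dBFS.
Stage 2: -13 dBFS ≤ -4 dBFS, so stage 2 doesn't engage; make-up brings it to -6 dBFS.

-6 dBFS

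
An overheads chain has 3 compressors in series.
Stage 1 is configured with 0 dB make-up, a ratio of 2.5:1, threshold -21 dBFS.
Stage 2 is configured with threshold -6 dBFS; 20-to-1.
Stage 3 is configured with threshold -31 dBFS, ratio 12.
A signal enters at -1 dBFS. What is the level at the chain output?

Stage 1: overshoot 20 dB → 20/2.5 = 8 dB → -13 dBFS.
Stage 2: below threshold (-13 ≤ -6); passes unchanged; output -13 dBFS.
Stage 3: -13 dBFS is 18 dB over -31 dBFS; at 12:1 that becomes 1.5 dB over, giving -29.5 dBFS.

-29.5 dBFS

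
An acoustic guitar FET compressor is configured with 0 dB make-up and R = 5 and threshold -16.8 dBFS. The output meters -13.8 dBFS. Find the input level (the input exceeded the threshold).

The compressed level sits -13.8 − (-16.8) = 3 dB over threshold.
Undo the ratio: input overshoot = 3 × 5 = 15 dB, giving input = -1.8 dBFS.

-1.8 dBFS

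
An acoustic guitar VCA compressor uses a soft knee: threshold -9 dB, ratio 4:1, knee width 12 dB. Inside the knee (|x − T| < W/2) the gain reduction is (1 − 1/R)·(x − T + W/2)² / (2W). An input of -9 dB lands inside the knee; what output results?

-10.125 dB

x − T + W/2 = -9 − (-9) + 6 = 6.
GR = (1 − 1/4) × 6² / 24 = 0.75 × 36 / 24 = 1.125 dB.
Output = -9 − 1.125 = -10.125 dB.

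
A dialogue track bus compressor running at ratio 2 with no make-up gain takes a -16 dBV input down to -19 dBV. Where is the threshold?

-22 dBV

Gain reduction = -16 − (-19) = 3 dB; output overshoot = GR / (R − 1) = 3 / 1 = 3 dB.
Threshold = output − output overshoot = -19 − 3 = -22 dBV.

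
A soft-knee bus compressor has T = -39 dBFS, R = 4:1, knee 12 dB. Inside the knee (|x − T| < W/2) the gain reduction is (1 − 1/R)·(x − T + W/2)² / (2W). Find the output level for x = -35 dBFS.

x − T + W/2 = -35 − (-39) + 6 = 10.
GR = (1 − 1/4) × 10² / 24 = 0.75 × 100 / 24 = 3.125 dB.
Output = -35 − 3.125 = -38.125 dBFS.

-38.125 dBFS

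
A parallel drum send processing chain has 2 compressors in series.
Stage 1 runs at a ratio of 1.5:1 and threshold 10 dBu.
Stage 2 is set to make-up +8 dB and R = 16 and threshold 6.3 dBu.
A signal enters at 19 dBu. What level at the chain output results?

Stage 1: 9 dB above 10 dBu, reduced 1.5:1 to 6 dB above → 16 dBu.
Stage 2: overshoot 9.7 dB → 9.7/16 = 0.60625 dB → 6.90625 dBu; +8 dB make-up → 14.90625 dBu.

14.90625 dBu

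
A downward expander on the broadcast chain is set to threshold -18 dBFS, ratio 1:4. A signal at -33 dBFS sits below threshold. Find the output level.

Below threshold, a 1:4 expander applies gain = (4−1)×(T − x) of attenuation.
(4−1) × 15 = 45 dB, so output = -33 − 45 = -78 dBFS.

-78 dBFS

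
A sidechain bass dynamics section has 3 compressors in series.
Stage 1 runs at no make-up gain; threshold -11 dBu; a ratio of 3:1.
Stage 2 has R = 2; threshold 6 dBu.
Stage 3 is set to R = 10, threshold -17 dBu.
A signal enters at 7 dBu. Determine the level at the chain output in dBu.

Stage 1: 7 dBu is 18 dB over -11 dBu; at 3:1 that becomes 6 dB over, giving -5 dBu.
Stage 2: -5 dBu ≤ 6 dBu, so stage 2 doesn't engage; output -5 dBu.
Stage 3: -5 dBu is 12 dB over -17 dBu; at 10:1 that becomes 1.2 dB over, giving -15.8 dBu.

-15.8 dBu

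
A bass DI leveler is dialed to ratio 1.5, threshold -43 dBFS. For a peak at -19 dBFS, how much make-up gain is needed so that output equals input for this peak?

Overshoot 24 dB → 24/1.5 = 16 dB after compression, so the compressed level is -43 + 16 = -27 dBFS.
Make-up = target − compressed = -19 − (-27) = 8 dB.

8 dB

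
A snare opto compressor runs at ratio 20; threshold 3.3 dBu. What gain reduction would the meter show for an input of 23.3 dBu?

19 dB

23.3 dBu exceeds the threshold by 20 dB.
At 20:1, output sits 20/20 = 1 dB above threshold.
GR = overshoot in − overshoot out = 20 − 1 = 19 dB.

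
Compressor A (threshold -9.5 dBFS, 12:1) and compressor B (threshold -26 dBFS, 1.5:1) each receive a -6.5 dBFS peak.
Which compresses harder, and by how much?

B, by 3.75 dB

A: 3 dB over, compressed to 0.25 dB over, so 2.75 dB of GR.
B: 19.5 dB over, compressed to 13 dB over, so 6.5 dB of GR.
Difference: 3.75 dB in favour of B.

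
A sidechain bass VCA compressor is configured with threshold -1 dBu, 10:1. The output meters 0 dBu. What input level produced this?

The compressed level sits 0 − (-1) = 1 dB over threshold.
Input overshoot = R × output overshoot = 10 dB → input = -1 + 10 = 9 dBu.

9 dBu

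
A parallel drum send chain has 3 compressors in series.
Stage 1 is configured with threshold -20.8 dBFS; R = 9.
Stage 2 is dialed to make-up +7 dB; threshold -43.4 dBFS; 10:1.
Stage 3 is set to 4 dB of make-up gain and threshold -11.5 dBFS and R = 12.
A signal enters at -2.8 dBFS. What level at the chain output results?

-29.94 dBFS

Stage 1: -2.8 dBFS is 18 dB over -20.8 dBFS; at 9:1 that becomes 2 dB over, giving -18.8 dBFS.
Stage 2: -18.8 dBFS is 24.6 dB over -43.4 dBFS; at 10:1 that becomes 2.46 dB over, giving -40.94 dBFS; +7 dB make-up → -33.94 dBFS.
Stage 3: -33.94 dBFS is at or below the -11.5 dBFS threshold — no compression; make-up brings it to -29.94 dBFS.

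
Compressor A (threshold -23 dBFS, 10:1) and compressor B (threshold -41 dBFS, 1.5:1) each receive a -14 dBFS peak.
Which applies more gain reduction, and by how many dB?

B, by 0.9 dB

A: 9 dB over, compressed to 0.9 dB over, so 8.1 dB of GR.
B: 27 dB over, compressed to 18 dB over, so 9 dB of GR.
Difference: 0.9 dB in favour of B.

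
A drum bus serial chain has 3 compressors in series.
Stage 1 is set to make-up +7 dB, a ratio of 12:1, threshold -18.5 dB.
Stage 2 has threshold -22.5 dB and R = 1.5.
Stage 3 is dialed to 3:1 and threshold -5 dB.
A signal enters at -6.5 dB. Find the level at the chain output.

-14.5 dB

Stage 1: -6.5 dB is 12 dB over -18.5 dB; at 12:1 that becomes 1 dB over, giving -17.5 dB; +7 dB make-up → -10.5 dB.
Stage 2: 12 dB above -22.5 dB, reduced 1.5:1 to 8 dB above → -14.5 dB.
Stage 3: -14.5 dB is at or below the -5 dB threshold — no compression; output -14.5 dB.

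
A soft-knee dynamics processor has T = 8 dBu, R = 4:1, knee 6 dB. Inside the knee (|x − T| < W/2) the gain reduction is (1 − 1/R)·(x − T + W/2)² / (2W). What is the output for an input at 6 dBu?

5.9375 dBu

x − T + W/2 = 6 − 8 + 3 = 1.
GR = (1 − 1/4) × 1² / 12 = 0.75 × 1 / 12 = 0.0625 dB.
Output = 6 − 0.0625 = 5.9375 dBu.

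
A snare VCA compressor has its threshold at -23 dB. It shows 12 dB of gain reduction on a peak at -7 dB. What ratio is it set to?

Input overshoot = -7 − (-23) = 16 dB.
Output overshoot = 16 − 12 = 4 dB.
Ratio = input overshoot / output overshoot = 16 / 4 = 4.

4:1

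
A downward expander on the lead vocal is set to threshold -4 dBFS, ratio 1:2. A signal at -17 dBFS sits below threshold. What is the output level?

-30 dBFS

The input is 13 dB below the -4 dBFS threshold.
A 1:2 expander multiplies undershoot by 2: 13 × 2 = 26 dB below threshold.
Output = -4 − 26 = -30 dBFS.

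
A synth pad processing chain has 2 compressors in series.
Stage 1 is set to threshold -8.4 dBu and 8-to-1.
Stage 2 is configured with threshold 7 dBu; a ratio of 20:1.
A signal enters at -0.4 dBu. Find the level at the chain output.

Stage 1: -0.4 dBu is 8 dB over -8.4 dBu; at 8:1 that becomes 1 dB over, giving -7.4 dBu.
Stage 2: -7.4 dBu is at or below the 7 dBu threshold — no compression; output -7.4 dBu.

-7.4 dBu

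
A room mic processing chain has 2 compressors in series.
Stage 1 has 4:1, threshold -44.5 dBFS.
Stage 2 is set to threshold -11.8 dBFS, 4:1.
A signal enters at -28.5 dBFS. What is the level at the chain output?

-40.5 dBFS

Stage 1: 16 dB above -44.5 dBFS, reduced 4:1 to 4 dB above → -40.5 dBFS.
Stage 2: -40.5 dBFS is at or below the -11.8 dBFS threshold — no compression; output -40.5 dBFS.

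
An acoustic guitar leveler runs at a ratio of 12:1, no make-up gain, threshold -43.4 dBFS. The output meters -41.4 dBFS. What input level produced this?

-19.4 dBFS

The compressed level sits -41.4 − (-43.4) = 2 dB over threshold.
Before 12:1 compression the overshoot was 2 × 12 = 24 dB, so input = -43.4 + 24 = -19.4 dBFS.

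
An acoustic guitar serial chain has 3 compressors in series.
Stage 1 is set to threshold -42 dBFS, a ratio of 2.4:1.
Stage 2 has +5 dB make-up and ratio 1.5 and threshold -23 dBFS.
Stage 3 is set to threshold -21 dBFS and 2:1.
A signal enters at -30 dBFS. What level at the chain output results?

Stage 1: 12 dB above -42 dBFS, reduced 2.4:1 to 5 dB above → -37 dBFS.
Stage 2: -37 dBFS is at or below the -23 dBFS threshold — no compression; make-up brings it to -32 dBFS.
Stage 3: below threshold (-32 ≤ -21); passes unchanged; output -32 dBFS.

-32 dBFS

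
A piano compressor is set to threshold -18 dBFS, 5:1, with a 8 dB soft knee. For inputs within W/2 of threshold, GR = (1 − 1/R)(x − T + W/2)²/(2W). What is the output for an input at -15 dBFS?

x − T + W/2 = -15 − (-18) + 4 = 7.
GR = (1 − 1/5) × 7² / 16 = 0.8 × 49 / 16 = 2.45 dB.
Output = -15 − 2.45 = -17.45 dBFS.

-17.45 dBFS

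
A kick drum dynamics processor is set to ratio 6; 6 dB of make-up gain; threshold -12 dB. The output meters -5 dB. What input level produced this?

Before make-up, the level was -5 − 6 = -11 dB.
That's 1 dB above the -12 dB threshold.
Input overshoot = R × output overshoot = 6 dB → input = -12 + 6 = -6 dB.

-6 dB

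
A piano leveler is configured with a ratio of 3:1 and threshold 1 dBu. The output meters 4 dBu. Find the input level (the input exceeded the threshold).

10 dBu

Post-compression overshoot = 4 − 1 = 3 dB.
Input overshoot = R × output overshoot = 9 dB → input = 1 + 9 = 10 dBu.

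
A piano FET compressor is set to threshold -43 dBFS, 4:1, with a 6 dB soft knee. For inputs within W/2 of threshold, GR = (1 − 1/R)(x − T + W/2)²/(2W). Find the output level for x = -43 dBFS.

x − T + W/2 = -43 − (-43) + 3 = 3.
GR = (1 − 1/4) × 3² / 12 = 0.75 × 9 / 12 = 0.5625 dB.
Output = -43 − 0.5625 = -43.5625 dBFS.

-43.5625 dBFS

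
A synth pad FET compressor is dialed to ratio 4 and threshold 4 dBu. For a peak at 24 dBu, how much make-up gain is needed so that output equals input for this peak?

The peak compresses to 4 + 20/4 = 9 dBu.
To reach 24 dBu requires 24 − 9 = 15 dB of make-up.

15 dB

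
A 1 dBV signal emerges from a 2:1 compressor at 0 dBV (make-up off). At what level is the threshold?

-1 dBV

Gain reduction = 1 − 0 = 1 dB; output overshoot = GR / (R − 1) = 1 / 1 = 1 dB.
Threshold = output − output overshoot = 0 − 1 = -1 dBV.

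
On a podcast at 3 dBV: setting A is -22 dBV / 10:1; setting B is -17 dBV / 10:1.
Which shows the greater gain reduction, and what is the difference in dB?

A, by 4.5 dB

A: 25 dB over, compressed to 2.5 dB over, so 22.5 dB of GR.
B: 20 dB over, compressed to 2 dB over, so 18 dB of GR.
A applies 4.5 dB more gain reduction.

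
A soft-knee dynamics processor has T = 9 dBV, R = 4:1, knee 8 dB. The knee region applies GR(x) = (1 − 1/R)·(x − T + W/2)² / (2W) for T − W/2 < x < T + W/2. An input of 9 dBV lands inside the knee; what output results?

x − T + W/2 = 9 − 9 + 4 = 4.
GR = (1 − 1/4) × 4² / 16 = 0.75 × 16 / 16 = 0.75 dB.
Output = 9 − 0.75 = 8.25 dBV.

8.25 dBV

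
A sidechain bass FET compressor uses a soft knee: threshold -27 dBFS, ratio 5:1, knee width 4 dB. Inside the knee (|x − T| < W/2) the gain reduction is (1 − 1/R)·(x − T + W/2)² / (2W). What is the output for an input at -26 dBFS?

-26.9 dBFS

x − T + W/2 = -26 − (-27) + 2 = 3.
GR = (1 − 1/5) × 3² / 8 = 0.8 × 9 / 8 = 0.9 dB.
Output = -26 − 0.9 = -26.9 dBFS.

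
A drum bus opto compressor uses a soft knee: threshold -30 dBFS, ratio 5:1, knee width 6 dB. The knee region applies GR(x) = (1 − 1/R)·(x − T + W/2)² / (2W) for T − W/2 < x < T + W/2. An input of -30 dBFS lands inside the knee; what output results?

-30.6 dBFS

x − T + W/2 = -30 − (-30) + 3 = 3.
GR = (1 − 1/5) × 3² / 12 = 0.8 × 9 / 12 = 0.6 dB.
Output = -30 − 0.6 = -30.6 dBFS.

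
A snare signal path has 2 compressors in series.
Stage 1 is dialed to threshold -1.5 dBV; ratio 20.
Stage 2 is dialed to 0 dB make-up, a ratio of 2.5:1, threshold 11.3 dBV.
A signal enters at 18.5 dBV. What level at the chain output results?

Stage 1: 20 dB above -1.5 dBV, reduced 20:1 to 1 dB above → -0.5 dBV.
Stage 2: below threshold (-0.5 ≤ 11.3); passes unchanged; output -0.5 dBV.

-0.5 dBV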